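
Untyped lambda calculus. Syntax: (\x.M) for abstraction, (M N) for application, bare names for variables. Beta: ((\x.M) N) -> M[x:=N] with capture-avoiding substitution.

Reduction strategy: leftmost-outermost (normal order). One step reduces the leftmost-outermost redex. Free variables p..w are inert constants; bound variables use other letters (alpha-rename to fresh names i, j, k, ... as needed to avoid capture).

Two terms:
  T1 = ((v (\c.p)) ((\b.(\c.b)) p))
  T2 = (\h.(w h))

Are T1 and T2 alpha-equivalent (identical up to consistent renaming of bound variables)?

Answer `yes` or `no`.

Term 1: ((v (\c.p)) ((\b.(\c.b)) p))
Term 2: (\h.(w h))
Alpha-equivalence: compare structure up to binder renaming.
Result: False

Answer: no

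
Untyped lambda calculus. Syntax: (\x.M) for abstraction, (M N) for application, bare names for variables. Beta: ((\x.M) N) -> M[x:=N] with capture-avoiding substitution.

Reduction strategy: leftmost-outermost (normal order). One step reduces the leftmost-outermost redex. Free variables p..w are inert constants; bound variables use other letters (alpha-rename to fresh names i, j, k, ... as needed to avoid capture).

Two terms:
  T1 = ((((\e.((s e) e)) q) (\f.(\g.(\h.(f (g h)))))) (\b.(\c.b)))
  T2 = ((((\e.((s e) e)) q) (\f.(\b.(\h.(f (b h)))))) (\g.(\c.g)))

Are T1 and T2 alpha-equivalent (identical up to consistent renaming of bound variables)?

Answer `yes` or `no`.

Answer: yes

Derivation:
Term 1: ((((\e.((s e) e)) q) (\f.(\g.(\h.(f (g h)))))) (\b.(\c.b)))
Term 2: ((((\e.((s e) e)) q) (\f.(\b.(\h.(f (b h)))))) (\g.(\c.g)))
Alpha-equivalence: compare structure up to binder renaming.
Result: True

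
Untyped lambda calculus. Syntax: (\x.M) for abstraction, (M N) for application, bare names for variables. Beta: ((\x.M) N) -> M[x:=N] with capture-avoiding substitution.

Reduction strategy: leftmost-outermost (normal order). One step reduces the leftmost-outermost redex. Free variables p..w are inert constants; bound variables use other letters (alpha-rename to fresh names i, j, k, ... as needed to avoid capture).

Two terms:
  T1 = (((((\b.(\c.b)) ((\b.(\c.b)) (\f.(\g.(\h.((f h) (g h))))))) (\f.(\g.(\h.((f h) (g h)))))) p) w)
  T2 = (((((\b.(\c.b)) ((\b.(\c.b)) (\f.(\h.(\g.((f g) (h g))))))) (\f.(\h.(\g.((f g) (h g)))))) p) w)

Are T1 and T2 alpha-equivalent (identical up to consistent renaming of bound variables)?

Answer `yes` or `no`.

Term 1: (((((\b.(\c.b)) ((\b.(\c.b)) (\f.(\g.(\h.((f h) (g h))))))) (\f.(\g.(\h.((f h) (g h)))))) p) w)
Term 2: (((((\b.(\c.b)) ((\b.(\c.b)) (\f.(\h.(\g.((f g) (h g))))))) (\f.(\h.(\g.((f g) (h g)))))) p) w)
Alpha-equivalence: compare structure up to binder renaming.
Result: True

Answer: yes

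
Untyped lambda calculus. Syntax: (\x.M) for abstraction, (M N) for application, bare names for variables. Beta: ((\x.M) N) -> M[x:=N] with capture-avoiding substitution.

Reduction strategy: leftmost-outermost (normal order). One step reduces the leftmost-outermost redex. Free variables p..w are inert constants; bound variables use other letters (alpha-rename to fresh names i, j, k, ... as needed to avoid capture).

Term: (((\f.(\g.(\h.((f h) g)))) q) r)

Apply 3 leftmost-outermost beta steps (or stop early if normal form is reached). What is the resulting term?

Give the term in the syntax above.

Answer: (\h.((q h) r))

Derivation:
Step 0: (((\f.(\g.(\h.((f h) g)))) q) r)
Step 1: ((\g.(\h.((q h) g))) r)
Step 2: (\h.((q h) r))
Step 3: (normal form reached)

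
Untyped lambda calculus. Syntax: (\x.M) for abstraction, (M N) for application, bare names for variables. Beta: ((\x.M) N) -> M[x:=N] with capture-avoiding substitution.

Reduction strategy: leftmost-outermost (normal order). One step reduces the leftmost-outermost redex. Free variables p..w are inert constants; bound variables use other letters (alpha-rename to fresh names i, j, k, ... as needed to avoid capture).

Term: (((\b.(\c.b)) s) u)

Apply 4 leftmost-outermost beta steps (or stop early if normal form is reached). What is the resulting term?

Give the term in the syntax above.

Answer: s

Derivation:
Step 0: (((\b.(\c.b)) s) u)
Step 1: ((\c.s) u)
Step 2: s
Step 3: (normal form reached)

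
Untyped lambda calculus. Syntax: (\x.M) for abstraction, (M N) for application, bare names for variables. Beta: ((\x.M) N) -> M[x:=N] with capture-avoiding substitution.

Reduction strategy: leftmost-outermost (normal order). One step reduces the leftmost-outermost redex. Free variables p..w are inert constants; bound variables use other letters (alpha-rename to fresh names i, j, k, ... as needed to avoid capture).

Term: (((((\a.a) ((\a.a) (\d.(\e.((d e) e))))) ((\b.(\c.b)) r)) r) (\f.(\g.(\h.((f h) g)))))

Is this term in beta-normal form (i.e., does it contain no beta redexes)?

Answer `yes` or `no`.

Answer: no

Derivation:
Term: (((((\a.a) ((\a.a) (\d.(\e.((d e) e))))) ((\b.(\c.b)) r)) r) (\f.(\g.(\h.((f h) g)))))
Found 3 beta redex(es).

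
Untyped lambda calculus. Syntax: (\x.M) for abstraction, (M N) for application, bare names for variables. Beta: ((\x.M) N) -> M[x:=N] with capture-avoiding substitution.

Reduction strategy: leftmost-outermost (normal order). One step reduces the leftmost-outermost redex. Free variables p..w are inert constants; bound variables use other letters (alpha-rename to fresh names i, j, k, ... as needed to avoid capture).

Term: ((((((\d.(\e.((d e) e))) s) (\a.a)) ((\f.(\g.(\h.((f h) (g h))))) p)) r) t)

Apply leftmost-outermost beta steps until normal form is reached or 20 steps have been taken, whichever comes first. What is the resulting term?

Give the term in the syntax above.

Answer: (((((s (\a.a)) (\a.a)) (\g.(\h.((p h) (g h))))) r) t)

Derivation:
Step 0: ((((((\d.(\e.((d e) e))) s) (\a.a)) ((\f.(\g.(\h.((f h) (g h))))) p)) r) t)
Step 1: (((((\e.((s e) e)) (\a.a)) ((\f.(\g.(\h.((f h) (g h))))) p)) r) t)
Step 2: (((((s (\a.a)) (\a.a)) ((\f.(\g.(\h.((f h) (g h))))) p)) r) t)
Step 3: (((((s (\a.a)) (\a.a)) (\g.(\h.((p h) (g h))))) r) t)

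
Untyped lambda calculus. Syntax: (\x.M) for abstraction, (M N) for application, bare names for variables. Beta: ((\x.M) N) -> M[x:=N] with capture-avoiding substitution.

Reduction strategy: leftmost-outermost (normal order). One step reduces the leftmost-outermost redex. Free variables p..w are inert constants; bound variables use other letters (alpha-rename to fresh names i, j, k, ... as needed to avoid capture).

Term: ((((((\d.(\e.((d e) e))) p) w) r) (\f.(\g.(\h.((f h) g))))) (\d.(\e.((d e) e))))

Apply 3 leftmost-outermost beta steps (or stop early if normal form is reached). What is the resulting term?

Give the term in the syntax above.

Answer: (((((p w) w) r) (\f.(\g.(\h.((f h) g))))) (\d.(\e.((d e) e))))

Derivation:
Step 0: ((((((\d.(\e.((d e) e))) p) w) r) (\f.(\g.(\h.((f h) g))))) (\d.(\e.((d e) e))))
Step 1: (((((\e.((p e) e)) w) r) (\f.(\g.(\h.((f h) g))))) (\d.(\e.((d e) e))))
Step 2: (((((p w) w) r) (\f.(\g.(\h.((f h) g))))) (\d.(\e.((d e) e))))
Step 3: (normal form reached)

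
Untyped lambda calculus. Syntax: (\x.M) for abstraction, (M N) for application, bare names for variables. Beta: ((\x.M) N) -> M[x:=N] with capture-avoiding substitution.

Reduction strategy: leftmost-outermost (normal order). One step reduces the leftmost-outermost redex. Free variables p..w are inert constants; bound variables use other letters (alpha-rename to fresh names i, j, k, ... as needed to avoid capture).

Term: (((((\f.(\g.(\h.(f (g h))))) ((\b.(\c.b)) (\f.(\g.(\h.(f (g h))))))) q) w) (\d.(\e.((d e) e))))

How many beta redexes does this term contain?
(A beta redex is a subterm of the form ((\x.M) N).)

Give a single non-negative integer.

Answer: 2

Derivation:
Term: (((((\f.(\g.(\h.(f (g h))))) ((\b.(\c.b)) (\f.(\g.(\h.(f (g h))))))) q) w) (\d.(\e.((d e) e))))
  Redex: ((\f.(\g.(\h.(f (g h))))) ((\b.(\c.b)) (\f.(\g.(\h.(f (g h)))))))
  Redex: ((\b.(\c.b)) (\f.(\g.(\h.(f (g h))))))
Total redexes: 2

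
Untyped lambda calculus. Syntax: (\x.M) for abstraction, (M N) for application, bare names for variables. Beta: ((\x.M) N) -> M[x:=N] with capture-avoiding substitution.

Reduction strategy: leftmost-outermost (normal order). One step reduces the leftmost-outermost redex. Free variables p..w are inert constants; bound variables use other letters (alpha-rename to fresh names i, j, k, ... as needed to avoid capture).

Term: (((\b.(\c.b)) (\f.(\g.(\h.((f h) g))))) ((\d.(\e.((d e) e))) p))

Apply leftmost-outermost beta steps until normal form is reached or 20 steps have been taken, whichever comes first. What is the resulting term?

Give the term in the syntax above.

Answer: (\f.(\g.(\h.((f h) g))))

Derivation:
Step 0: (((\b.(\c.b)) (\f.(\g.(\h.((f h) g))))) ((\d.(\e.((d e) e))) p))
Step 1: ((\c.(\f.(\g.(\h.((f h) g))))) ((\d.(\e.((d e) e))) p))
Step 2: (\f.(\g.(\h.((f h) g))))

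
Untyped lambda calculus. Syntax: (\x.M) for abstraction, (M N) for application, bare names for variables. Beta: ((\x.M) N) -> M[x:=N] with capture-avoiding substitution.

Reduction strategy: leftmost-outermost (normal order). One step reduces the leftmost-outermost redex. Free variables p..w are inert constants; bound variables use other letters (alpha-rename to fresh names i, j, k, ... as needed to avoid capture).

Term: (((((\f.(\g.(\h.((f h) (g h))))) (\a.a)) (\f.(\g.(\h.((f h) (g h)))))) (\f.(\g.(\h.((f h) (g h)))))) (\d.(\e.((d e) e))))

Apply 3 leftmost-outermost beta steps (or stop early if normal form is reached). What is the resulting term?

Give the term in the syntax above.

Step 0: (((((\f.(\g.(\h.((f h) (g h))))) (\a.a)) (\f.(\g.(\h.((f h) (g h)))))) (\f.(\g.(\h.((f h) (g h)))))) (\d.(\e.((d e) e))))
Step 1: ((((\g.(\h.(((\a.a) h) (g h)))) (\f.(\g.(\h.((f h) (g h)))))) (\f.(\g.(\h.((f h) (g h)))))) (\d.(\e.((d e) e))))
Step 2: (((\h.(((\a.a) h) ((\f.(\g.(\h.((f h) (g h))))) h))) (\f.(\g.(\h.((f h) (g h)))))) (\d.(\e.((d e) e))))
Step 3: ((((\a.a) (\f.(\g.(\h.((f h) (g h)))))) ((\f.(\g.(\h.((f h) (g h))))) (\f.(\g.(\h.((f h) (g h))))))) (\d.(\e.((d e) e))))

Answer: ((((\a.a) (\f.(\g.(\h.((f h) (g h)))))) ((\f.(\g.(\h.((f h) (g h))))) (\f.(\g.(\h.((f h) (g h))))))) (\d.(\e.((d e) e))))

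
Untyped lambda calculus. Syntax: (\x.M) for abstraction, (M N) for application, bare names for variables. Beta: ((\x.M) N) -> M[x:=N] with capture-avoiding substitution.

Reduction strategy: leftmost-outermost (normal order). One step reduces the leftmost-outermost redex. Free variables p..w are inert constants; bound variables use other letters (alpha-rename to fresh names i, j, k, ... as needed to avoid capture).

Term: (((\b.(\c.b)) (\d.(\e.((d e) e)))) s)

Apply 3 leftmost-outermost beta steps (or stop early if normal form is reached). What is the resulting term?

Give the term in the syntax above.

Step 0: (((\b.(\c.b)) (\d.(\e.((d e) e)))) s)
Step 1: ((\c.(\d.(\e.((d e) e)))) s)
Step 2: (\d.(\e.((d e) e)))
Step 3: (normal form reached)

Answer: (\d.(\e.((d e) e)))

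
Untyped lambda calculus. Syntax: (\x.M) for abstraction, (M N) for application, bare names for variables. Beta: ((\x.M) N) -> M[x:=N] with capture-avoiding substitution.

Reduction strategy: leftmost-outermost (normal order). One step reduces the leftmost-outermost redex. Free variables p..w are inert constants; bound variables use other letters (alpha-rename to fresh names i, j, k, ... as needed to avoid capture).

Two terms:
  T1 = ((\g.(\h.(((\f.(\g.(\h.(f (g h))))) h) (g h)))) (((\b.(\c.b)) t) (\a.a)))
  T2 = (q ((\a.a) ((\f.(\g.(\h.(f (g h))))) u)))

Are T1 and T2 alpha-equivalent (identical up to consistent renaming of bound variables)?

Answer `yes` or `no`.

Answer: no

Derivation:
Term 1: ((\g.(\h.(((\f.(\g.(\h.(f (g h))))) h) (g h)))) (((\b.(\c.b)) t) (\a.a)))
Term 2: (q ((\a.a) ((\f.(\g.(\h.(f (g h))))) u)))
Alpha-equivalence: compare structure up to binder renaming.
Result: False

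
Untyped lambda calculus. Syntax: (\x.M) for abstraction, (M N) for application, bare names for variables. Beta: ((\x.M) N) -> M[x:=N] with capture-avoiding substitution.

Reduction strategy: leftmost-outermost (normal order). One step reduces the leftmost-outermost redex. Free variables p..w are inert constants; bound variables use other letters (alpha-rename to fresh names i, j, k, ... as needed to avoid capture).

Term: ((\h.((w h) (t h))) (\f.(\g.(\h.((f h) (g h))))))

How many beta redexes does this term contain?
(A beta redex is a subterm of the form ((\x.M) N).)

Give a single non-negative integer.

Answer: 1

Derivation:
Term: ((\h.((w h) (t h))) (\f.(\g.(\h.((f h) (g h))))))
  Redex: ((\h.((w h) (t h))) (\f.(\g.(\h.((f h) (g h))))))
Total redexes: 1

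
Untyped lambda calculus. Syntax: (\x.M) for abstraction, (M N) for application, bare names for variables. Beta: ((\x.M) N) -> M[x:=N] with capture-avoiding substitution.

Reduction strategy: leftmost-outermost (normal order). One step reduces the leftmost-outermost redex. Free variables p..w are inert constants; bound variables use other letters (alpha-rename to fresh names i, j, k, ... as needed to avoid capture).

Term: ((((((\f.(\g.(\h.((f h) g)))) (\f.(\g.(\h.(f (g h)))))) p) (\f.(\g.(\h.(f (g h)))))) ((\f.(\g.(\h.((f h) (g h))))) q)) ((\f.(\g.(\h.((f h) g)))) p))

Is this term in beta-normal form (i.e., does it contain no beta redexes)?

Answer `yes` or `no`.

Term: ((((((\f.(\g.(\h.((f h) g)))) (\f.(\g.(\h.(f (g h)))))) p) (\f.(\g.(\h.(f (g h)))))) ((\f.(\g.(\h.((f h) (g h))))) q)) ((\f.(\g.(\h.((f h) g)))) p))
Found 3 beta redex(es).

Answer: no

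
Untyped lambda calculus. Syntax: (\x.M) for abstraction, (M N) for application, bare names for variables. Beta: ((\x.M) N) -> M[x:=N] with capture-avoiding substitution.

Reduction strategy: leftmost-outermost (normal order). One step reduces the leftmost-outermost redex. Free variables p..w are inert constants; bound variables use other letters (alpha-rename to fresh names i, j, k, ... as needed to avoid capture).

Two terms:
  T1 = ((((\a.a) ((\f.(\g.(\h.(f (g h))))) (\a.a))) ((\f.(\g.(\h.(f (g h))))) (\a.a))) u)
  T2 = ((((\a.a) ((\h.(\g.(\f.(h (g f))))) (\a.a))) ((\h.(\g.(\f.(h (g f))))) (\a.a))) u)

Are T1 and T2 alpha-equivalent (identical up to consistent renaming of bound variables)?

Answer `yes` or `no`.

Term 1: ((((\a.a) ((\f.(\g.(\h.(f (g h))))) (\a.a))) ((\f.(\g.(\h.(f (g h))))) (\a.a))) u)
Term 2: ((((\a.a) ((\h.(\g.(\f.(h (g f))))) (\a.a))) ((\h.(\g.(\f.(h (g f))))) (\a.a))) u)
Alpha-equivalence: compare structure up to binder renaming.
Result: True

Answer: yes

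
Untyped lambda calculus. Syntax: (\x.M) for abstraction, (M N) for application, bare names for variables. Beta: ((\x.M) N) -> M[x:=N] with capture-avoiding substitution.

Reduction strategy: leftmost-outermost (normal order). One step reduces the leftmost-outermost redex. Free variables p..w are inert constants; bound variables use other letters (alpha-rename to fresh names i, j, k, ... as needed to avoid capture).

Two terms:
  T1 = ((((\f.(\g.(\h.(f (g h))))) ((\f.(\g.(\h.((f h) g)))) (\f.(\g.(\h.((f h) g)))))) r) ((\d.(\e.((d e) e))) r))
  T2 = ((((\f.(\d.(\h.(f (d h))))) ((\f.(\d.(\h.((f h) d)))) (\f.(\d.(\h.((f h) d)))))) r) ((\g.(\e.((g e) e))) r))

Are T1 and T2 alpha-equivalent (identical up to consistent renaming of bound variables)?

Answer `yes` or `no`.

Term 1: ((((\f.(\g.(\h.(f (g h))))) ((\f.(\g.(\h.((f h) g)))) (\f.(\g.(\h.((f h) g)))))) r) ((\d.(\e.((d e) e))) r))
Term 2: ((((\f.(\d.(\h.(f (d h))))) ((\f.(\d.(\h.((f h) d)))) (\f.(\d.(\h.((f h) d)))))) r) ((\g.(\e.((g e) e))) r))
Alpha-equivalence: compare structure up to binder renaming.
Result: True

Answer: yes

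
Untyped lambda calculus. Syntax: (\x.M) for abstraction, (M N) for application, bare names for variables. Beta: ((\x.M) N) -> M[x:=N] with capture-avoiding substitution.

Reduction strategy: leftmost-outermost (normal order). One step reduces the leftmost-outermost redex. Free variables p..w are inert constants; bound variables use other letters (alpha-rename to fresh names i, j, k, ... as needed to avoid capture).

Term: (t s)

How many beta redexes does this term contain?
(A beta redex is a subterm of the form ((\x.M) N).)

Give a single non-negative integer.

Term: (t s)
  (no redexes)
Total redexes: 0

Answer: 0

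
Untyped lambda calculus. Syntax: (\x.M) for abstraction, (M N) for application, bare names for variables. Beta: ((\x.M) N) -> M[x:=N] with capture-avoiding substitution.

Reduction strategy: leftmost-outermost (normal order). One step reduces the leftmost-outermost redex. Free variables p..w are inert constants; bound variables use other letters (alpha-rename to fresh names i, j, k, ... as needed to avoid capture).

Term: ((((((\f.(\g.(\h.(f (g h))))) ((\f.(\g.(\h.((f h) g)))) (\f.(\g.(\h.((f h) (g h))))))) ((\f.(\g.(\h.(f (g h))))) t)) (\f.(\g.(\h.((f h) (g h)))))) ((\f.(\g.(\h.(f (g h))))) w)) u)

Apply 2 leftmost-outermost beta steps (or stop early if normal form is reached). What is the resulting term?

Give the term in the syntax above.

Step 0: ((((((\f.(\g.(\h.(f (g h))))) ((\f.(\g.(\h.((f h) g)))) (\f.(\g.(\h.((f h) (g h))))))) ((\f.(\g.(\h.(f (g h))))) t)) (\f.(\g.(\h.((f h) (g h)))))) ((\f.(\g.(\h.(f (g h))))) w)) u)
Step 1: (((((\g.(\h.(((\f.(\g.(\h.((f h) g)))) (\f.(\g.(\h.((f h) (g h)))))) (g h)))) ((\f.(\g.(\h.(f (g h))))) t)) (\f.(\g.(\h.((f h) (g h)))))) ((\f.(\g.(\h.(f (g h))))) w)) u)
Step 2: ((((\h.(((\f.(\g.(\h.((f h) g)))) (\f.(\g.(\h.((f h) (g h)))))) (((\f.(\g.(\h.(f (g h))))) t) h))) (\f.(\g.(\h.((f h) (g h)))))) ((\f.(\g.(\h.(f (g h))))) w)) u)

Answer: ((((\h.(((\f.(\g.(\h.((f h) g)))) (\f.(\g.(\h.((f h) (g h)))))) (((\f.(\g.(\h.(f (g h))))) t) h))) (\f.(\g.(\h.((f h) (g h)))))) ((\f.(\g.(\h.(f (g h))))) w)) u)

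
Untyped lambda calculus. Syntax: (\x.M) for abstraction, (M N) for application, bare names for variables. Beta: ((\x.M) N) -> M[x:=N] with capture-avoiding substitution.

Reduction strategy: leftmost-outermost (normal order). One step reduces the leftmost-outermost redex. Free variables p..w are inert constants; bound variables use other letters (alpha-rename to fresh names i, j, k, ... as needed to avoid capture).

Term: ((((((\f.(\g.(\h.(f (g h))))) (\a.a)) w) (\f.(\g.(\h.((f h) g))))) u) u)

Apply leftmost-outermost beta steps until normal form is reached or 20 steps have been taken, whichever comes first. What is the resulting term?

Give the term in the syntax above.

Answer: (((w (\f.(\g.(\h.((f h) g))))) u) u)

Derivation:
Step 0: ((((((\f.(\g.(\h.(f (g h))))) (\a.a)) w) (\f.(\g.(\h.((f h) g))))) u) u)
Step 1: (((((\g.(\h.((\a.a) (g h)))) w) (\f.(\g.(\h.((f h) g))))) u) u)
Step 2: ((((\h.((\a.a) (w h))) (\f.(\g.(\h.((f h) g))))) u) u)
Step 3: ((((\a.a) (w (\f.(\g.(\h.((f h) g)))))) u) u)
Step 4: (((w (\f.(\g.(\h.((f h) g))))) u) u)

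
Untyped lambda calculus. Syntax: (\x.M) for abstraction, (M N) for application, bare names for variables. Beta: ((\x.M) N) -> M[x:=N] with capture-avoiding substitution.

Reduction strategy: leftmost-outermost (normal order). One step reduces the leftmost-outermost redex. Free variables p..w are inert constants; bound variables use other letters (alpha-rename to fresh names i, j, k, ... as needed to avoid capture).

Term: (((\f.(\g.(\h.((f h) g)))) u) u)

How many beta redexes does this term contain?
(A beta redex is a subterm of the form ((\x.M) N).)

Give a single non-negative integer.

Term: (((\f.(\g.(\h.((f h) g)))) u) u)
  Redex: ((\f.(\g.(\h.((f h) g)))) u)
Total redexes: 1

Answer: 1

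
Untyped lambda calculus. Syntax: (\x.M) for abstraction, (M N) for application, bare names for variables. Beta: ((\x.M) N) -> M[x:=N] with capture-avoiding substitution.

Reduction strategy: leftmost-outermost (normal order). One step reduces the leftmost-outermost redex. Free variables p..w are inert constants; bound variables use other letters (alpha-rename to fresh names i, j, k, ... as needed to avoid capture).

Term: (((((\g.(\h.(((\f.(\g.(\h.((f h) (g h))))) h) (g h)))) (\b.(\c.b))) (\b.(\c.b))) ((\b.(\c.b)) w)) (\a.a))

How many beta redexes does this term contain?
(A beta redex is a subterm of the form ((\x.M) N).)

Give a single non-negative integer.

Answer: 3

Derivation:
Term: (((((\g.(\h.(((\f.(\g.(\h.((f h) (g h))))) h) (g h)))) (\b.(\c.b))) (\b.(\c.b))) ((\b.(\c.b)) w)) (\a.a))
  Redex: ((\g.(\h.(((\f.(\g.(\h.((f h) (g h))))) h) (g h)))) (\b.(\c.b)))
  Redex: ((\f.(\g.(\h.((f h) (g h))))) h)
  Redex: ((\b.(\c.b)) w)
Total redexes: 3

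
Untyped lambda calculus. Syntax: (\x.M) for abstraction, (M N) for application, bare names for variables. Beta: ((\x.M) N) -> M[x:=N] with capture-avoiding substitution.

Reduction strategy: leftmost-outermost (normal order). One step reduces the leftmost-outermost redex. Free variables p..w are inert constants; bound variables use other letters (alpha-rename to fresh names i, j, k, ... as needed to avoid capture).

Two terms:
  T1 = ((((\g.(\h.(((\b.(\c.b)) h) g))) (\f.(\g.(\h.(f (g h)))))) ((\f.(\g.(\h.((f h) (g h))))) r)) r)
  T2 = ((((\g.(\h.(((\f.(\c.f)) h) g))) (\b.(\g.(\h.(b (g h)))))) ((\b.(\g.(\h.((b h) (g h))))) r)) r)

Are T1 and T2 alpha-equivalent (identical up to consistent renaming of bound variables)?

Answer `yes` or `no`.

Term 1: ((((\g.(\h.(((\b.(\c.b)) h) g))) (\f.(\g.(\h.(f (g h)))))) ((\f.(\g.(\h.((f h) (g h))))) r)) r)
Term 2: ((((\g.(\h.(((\f.(\c.f)) h) g))) (\b.(\g.(\h.(b (g h)))))) ((\b.(\g.(\h.((b h) (g h))))) r)) r)
Alpha-equivalence: compare structure up to binder renaming.
Result: True

Answer: yes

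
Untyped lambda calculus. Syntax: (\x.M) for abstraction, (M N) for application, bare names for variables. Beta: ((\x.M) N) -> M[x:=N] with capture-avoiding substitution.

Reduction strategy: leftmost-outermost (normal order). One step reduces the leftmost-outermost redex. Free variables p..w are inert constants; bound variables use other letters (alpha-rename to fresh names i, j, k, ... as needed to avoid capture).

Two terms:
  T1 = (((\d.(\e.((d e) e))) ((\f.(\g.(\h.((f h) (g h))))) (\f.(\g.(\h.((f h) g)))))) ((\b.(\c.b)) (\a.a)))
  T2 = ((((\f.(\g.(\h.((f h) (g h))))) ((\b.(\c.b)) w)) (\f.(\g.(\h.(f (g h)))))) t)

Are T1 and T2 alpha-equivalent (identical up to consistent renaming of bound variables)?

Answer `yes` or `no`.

Term 1: (((\d.(\e.((d e) e))) ((\f.(\g.(\h.((f h) (g h))))) (\f.(\g.(\h.((f h) g)))))) ((\b.(\c.b)) (\a.a)))
Term 2: ((((\f.(\g.(\h.((f h) (g h))))) ((\b.(\c.b)) w)) (\f.(\g.(\h.(f (g h)))))) t)
Alpha-equivalence: compare structure up to binder renaming.
Result: False

Answer: no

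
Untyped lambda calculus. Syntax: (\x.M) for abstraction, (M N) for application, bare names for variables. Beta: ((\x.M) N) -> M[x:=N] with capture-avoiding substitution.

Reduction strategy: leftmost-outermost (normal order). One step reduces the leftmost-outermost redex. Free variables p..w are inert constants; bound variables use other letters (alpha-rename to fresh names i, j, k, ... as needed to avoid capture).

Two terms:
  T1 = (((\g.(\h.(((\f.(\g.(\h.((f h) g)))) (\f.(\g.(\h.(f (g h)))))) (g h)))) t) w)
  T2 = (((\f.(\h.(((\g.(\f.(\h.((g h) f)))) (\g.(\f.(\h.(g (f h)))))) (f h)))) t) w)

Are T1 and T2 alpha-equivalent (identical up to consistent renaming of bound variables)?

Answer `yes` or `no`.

Term 1: (((\g.(\h.(((\f.(\g.(\h.((f h) g)))) (\f.(\g.(\h.(f (g h)))))) (g h)))) t) w)
Term 2: (((\f.(\h.(((\g.(\f.(\h.((g h) f)))) (\g.(\f.(\h.(g (f h)))))) (f h)))) t) w)
Alpha-equivalence: compare structure up to binder renaming.
Result: True

Answer: yes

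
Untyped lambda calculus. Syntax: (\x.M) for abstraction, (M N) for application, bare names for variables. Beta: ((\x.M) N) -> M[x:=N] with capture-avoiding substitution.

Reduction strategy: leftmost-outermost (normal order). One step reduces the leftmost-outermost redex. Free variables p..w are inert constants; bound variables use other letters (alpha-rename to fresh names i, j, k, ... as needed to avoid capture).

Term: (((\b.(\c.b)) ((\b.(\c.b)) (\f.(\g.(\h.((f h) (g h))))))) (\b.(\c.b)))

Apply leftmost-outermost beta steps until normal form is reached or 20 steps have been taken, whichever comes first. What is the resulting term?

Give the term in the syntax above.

Answer: (\c.(\f.(\g.(\h.((f h) (g h))))))

Derivation:
Step 0: (((\b.(\c.b)) ((\b.(\c.b)) (\f.(\g.(\h.((f h) (g h))))))) (\b.(\c.b)))
Step 1: ((\c.((\b.(\c.b)) (\f.(\g.(\h.((f h) (g h))))))) (\b.(\c.b)))
Step 2: ((\b.(\c.b)) (\f.(\g.(\h.((f h) (g h))))))
Step 3: (\c.(\f.(\g.(\h.((f h) (g h))))))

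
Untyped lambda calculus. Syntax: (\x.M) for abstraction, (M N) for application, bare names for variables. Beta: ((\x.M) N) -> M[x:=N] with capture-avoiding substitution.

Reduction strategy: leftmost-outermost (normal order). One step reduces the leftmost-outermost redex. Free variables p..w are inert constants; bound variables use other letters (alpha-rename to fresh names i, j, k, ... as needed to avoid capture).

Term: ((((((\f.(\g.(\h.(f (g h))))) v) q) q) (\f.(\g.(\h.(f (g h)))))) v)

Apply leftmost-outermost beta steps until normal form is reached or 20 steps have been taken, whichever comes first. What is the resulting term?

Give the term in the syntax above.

Answer: (((v (q q)) (\f.(\g.(\h.(f (g h)))))) v)

Derivation:
Step 0: ((((((\f.(\g.(\h.(f (g h))))) v) q) q) (\f.(\g.(\h.(f (g h)))))) v)
Step 1: (((((\g.(\h.(v (g h)))) q) q) (\f.(\g.(\h.(f (g h)))))) v)
Step 2: ((((\h.(v (q h))) q) (\f.(\g.(\h.(f (g h)))))) v)
Step 3: (((v (q q)) (\f.(\g.(\h.(f (g h)))))) v)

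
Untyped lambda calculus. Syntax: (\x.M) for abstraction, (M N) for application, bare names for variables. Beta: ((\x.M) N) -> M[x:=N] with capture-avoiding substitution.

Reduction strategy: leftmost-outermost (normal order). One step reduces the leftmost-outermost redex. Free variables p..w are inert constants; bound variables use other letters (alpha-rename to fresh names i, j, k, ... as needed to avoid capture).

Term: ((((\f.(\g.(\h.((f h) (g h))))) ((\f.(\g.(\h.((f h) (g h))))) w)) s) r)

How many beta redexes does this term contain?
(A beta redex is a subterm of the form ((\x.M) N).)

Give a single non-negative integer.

Answer: 2

Derivation:
Term: ((((\f.(\g.(\h.((f h) (g h))))) ((\f.(\g.(\h.((f h) (g h))))) w)) s) r)
  Redex: ((\f.(\g.(\h.((f h) (g h))))) ((\f.(\g.(\h.((f h) (g h))))) w))
  Redex: ((\f.(\g.(\h.((f h) (g h))))) w)
Total redexes: 2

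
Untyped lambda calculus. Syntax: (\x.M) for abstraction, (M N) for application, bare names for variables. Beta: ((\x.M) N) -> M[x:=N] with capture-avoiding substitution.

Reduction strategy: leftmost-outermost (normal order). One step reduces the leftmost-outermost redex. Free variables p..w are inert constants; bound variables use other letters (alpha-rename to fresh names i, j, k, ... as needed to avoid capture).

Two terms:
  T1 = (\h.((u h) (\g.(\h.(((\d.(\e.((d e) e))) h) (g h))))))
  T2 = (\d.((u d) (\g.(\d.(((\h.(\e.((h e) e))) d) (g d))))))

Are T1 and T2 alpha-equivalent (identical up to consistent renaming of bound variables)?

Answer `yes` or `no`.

Term 1: (\h.((u h) (\g.(\h.(((\d.(\e.((d e) e))) h) (g h))))))
Term 2: (\d.((u d) (\g.(\d.(((\h.(\e.((h e) e))) d) (g d))))))
Alpha-equivalence: compare structure up to binder renaming.
Result: True

Answer: yes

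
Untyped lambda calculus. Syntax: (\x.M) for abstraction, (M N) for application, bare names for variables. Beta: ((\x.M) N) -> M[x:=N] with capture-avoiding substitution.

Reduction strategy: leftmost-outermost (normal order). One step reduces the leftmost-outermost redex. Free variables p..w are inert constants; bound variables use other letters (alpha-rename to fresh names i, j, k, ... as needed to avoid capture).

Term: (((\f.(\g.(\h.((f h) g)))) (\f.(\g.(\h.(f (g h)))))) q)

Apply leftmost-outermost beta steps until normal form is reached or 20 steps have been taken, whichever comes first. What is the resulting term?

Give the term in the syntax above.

Answer: (\h.(\i.(h (q i))))

Derivation:
Step 0: (((\f.(\g.(\h.((f h) g)))) (\f.(\g.(\h.(f (g h)))))) q)
Step 1: ((\g.(\h.(((\f.(\g.(\h.(f (g h))))) h) g))) q)
Step 2: (\h.(((\f.(\g.(\h.(f (g h))))) h) q))
Step 3: (\h.((\g.(\i.(h (g i)))) q))
Step 4: (\h.(\i.(h (q i))))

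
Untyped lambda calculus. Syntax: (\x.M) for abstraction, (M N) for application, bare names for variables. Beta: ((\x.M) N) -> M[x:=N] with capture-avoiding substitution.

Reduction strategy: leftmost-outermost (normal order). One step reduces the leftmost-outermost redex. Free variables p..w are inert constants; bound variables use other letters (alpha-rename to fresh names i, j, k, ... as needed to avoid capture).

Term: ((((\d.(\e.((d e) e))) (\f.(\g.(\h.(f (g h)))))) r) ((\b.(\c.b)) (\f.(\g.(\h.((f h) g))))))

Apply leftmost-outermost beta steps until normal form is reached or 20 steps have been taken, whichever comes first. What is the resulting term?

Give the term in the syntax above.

Step 0: ((((\d.(\e.((d e) e))) (\f.(\g.(\h.(f (g h)))))) r) ((\b.(\c.b)) (\f.(\g.(\h.((f h) g))))))
Step 1: (((\e.(((\f.(\g.(\h.(f (g h))))) e) e)) r) ((\b.(\c.b)) (\f.(\g.(\h.((f h) g))))))
Step 2: ((((\f.(\g.(\h.(f (g h))))) r) r) ((\b.(\c.b)) (\f.(\g.(\h.((f h) g))))))
Step 3: (((\g.(\h.(r (g h)))) r) ((\b.(\c.b)) (\f.(\g.(\h.((f h) g))))))
Step 4: ((\h.(r (r h))) ((\b.(\c.b)) (\f.(\g.(\h.((f h) g))))))
Step 5: (r (r ((\b.(\c.b)) (\f.(\g.(\h.((f h) g)))))))
Step 6: (r (r (\c.(\f.(\g.(\h.((f h) g)))))))

Answer: (r (r (\c.(\f.(\g.(\h.((f h) g)))))))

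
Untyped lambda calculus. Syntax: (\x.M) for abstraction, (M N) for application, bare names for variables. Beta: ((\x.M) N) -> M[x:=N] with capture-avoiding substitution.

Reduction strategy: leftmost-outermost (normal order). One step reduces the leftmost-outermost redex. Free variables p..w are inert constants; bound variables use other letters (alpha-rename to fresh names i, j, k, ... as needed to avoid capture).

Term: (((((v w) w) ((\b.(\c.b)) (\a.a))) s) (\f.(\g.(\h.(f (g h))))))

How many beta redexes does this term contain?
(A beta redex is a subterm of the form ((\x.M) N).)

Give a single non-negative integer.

Answer: 1

Derivation:
Term: (((((v w) w) ((\b.(\c.b)) (\a.a))) s) (\f.(\g.(\h.(f (g h))))))
  Redex: ((\b.(\c.b)) (\a.a))
Total redexes: 1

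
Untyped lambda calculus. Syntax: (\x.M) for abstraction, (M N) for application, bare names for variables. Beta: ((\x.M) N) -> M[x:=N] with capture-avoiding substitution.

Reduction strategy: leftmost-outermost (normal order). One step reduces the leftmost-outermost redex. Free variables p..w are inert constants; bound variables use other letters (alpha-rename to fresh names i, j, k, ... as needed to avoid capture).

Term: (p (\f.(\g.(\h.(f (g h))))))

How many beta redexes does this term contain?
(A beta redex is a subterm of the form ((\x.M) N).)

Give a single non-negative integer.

Term: (p (\f.(\g.(\h.(f (g h))))))
  (no redexes)
Total redexes: 0

Answer: 0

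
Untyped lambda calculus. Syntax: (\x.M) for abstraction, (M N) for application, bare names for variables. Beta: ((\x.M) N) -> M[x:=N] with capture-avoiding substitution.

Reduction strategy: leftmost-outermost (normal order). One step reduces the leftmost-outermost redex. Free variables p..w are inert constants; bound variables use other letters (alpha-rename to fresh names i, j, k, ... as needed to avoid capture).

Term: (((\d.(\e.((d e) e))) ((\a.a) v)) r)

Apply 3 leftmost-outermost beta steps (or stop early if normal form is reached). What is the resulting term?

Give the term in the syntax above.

Answer: ((v r) r)

Derivation:
Step 0: (((\d.(\e.((d e) e))) ((\a.a) v)) r)
Step 1: ((\e.((((\a.a) v) e) e)) r)
Step 2: ((((\a.a) v) r) r)
Step 3: ((v r) r)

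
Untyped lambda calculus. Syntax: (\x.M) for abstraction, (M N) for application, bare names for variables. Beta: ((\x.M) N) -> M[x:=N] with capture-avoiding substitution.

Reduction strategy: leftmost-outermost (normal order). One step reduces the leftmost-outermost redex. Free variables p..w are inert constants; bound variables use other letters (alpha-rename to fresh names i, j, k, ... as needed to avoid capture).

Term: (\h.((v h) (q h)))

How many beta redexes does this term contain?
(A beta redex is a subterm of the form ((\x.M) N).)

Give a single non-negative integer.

Answer: 0

Derivation:
Term: (\h.((v h) (q h)))
  (no redexes)
Total redexes: 0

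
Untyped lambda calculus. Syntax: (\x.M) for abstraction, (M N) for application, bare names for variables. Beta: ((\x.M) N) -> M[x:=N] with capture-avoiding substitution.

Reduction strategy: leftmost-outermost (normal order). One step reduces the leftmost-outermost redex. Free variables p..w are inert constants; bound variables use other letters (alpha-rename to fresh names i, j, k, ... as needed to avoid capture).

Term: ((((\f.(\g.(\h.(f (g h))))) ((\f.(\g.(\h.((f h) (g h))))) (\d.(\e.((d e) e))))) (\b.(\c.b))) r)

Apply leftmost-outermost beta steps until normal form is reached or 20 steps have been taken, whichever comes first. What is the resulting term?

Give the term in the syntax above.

Answer: (\h.((h r) r))

Derivation:
Step 0: ((((\f.(\g.(\h.(f (g h))))) ((\f.(\g.(\h.((f h) (g h))))) (\d.(\e.((d e) e))))) (\b.(\c.b))) r)
Step 1: (((\g.(\h.(((\f.(\g.(\h.((f h) (g h))))) (\d.(\e.((d e) e)))) (g h)))) (\b.(\c.b))) r)
Step 2: ((\h.(((\f.(\g.(\h.((f h) (g h))))) (\d.(\e.((d e) e)))) ((\b.(\c.b)) h))) r)
Step 3: (((\f.(\g.(\h.((f h) (g h))))) (\d.(\e.((d e) e)))) ((\b.(\c.b)) r))
Step 4: ((\g.(\h.(((\d.(\e.((d e) e))) h) (g h)))) ((\b.(\c.b)) r))
Step 5: (\h.(((\d.(\e.((d e) e))) h) (((\b.(\c.b)) r) h)))
Step 6: (\h.((\e.((h e) e)) (((\b.(\c.b)) r) h)))
Step 7: (\h.((h (((\b.(\c.b)) r) h)) (((\b.(\c.b)) r) h)))
Step 8: (\h.((h ((\c.r) h)) (((\b.(\c.b)) r) h)))
Step 9: (\h.((h r) (((\b.(\c.b)) r) h)))
Step 10: (\h.((h r) ((\c.r) h)))
Step 11: (\h.((h r) r))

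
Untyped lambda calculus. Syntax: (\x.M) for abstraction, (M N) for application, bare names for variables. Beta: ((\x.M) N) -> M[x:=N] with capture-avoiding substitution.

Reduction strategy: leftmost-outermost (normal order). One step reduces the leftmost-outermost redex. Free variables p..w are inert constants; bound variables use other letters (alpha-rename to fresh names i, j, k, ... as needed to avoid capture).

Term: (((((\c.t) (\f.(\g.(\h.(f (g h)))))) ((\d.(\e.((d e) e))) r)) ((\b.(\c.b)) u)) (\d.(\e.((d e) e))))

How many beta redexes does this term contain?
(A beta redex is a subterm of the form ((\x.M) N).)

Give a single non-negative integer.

Term: (((((\c.t) (\f.(\g.(\h.(f (g h)))))) ((\d.(\e.((d e) e))) r)) ((\b.(\c.b)) u)) (\d.(\e.((d e) e))))
  Redex: ((\c.t) (\f.(\g.(\h.(f (g h))))))
  Redex: ((\d.(\e.((d e) e))) r)
  Redex: ((\b.(\c.b)) u)
Total redexes: 3

Answer: 3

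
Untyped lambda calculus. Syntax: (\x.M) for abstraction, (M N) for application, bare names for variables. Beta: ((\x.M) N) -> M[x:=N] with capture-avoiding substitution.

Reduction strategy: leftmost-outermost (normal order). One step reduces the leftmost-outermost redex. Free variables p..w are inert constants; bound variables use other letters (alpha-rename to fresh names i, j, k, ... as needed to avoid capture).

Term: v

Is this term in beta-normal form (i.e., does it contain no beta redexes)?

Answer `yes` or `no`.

Answer: yes

Derivation:
Term: v
No beta redexes found.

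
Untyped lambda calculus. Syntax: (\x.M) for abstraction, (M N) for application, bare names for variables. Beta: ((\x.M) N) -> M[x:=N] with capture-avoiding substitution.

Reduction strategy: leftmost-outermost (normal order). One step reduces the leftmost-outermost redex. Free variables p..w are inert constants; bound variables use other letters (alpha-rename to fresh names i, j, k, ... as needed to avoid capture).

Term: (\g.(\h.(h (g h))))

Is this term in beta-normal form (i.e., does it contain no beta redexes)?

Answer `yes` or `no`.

Term: (\g.(\h.(h (g h))))
No beta redexes found.

Answer: yes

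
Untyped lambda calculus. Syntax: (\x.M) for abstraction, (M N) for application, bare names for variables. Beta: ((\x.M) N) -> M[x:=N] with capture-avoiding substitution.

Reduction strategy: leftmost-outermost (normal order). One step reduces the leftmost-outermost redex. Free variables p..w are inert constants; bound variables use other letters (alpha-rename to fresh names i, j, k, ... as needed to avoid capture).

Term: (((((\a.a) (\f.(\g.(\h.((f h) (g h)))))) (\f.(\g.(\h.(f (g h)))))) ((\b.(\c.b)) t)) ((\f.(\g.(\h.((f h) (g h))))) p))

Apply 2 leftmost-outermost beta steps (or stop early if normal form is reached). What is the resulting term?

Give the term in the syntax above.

Step 0: (((((\a.a) (\f.(\g.(\h.((f h) (g h)))))) (\f.(\g.(\h.(f (g h)))))) ((\b.(\c.b)) t)) ((\f.(\g.(\h.((f h) (g h))))) p))
Step 1: ((((\f.(\g.(\h.((f h) (g h))))) (\f.(\g.(\h.(f (g h)))))) ((\b.(\c.b)) t)) ((\f.(\g.(\h.((f h) (g h))))) p))
Step 2: (((\g.(\h.(((\f.(\g.(\h.(f (g h))))) h) (g h)))) ((\b.(\c.b)) t)) ((\f.(\g.(\h.((f h) (g h))))) p))

Answer: (((\g.(\h.(((\f.(\g.(\h.(f (g h))))) h) (g h)))) ((\b.(\c.b)) t)) ((\f.(\g.(\h.((f h) (g h))))) p))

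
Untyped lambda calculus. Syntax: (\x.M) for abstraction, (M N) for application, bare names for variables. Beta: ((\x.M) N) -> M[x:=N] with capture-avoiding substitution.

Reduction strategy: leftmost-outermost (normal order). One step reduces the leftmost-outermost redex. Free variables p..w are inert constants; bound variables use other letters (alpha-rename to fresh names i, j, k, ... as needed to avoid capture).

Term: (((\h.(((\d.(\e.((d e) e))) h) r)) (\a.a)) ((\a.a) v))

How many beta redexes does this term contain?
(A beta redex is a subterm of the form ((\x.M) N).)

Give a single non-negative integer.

Answer: 3

Derivation:
Term: (((\h.(((\d.(\e.((d e) e))) h) r)) (\a.a)) ((\a.a) v))
  Redex: ((\h.(((\d.(\e.((d e) e))) h) r)) (\a.a))
  Redex: ((\d.(\e.((d e) e))) h)
  Redex: ((\a.a) v)
Total redexes: 3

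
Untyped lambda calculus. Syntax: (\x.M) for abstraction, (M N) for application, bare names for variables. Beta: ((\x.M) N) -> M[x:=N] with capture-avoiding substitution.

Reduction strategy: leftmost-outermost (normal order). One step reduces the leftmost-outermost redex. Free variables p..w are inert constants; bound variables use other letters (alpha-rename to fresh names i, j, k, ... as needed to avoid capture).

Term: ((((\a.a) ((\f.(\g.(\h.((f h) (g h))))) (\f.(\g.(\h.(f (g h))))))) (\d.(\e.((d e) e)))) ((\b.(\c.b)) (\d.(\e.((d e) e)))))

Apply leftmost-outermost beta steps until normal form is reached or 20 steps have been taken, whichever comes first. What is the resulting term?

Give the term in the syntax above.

Step 0: ((((\a.a) ((\f.(\g.(\h.((f h) (g h))))) (\f.(\g.(\h.(f (g h))))))) (\d.(\e.((d e) e)))) ((\b.(\c.b)) (\d.(\e.((d e) e)))))
Step 1: ((((\f.(\g.(\h.((f h) (g h))))) (\f.(\g.(\h.(f (g h)))))) (\d.(\e.((d e) e)))) ((\b.(\c.b)) (\d.(\e.((d e) e)))))
Step 2: (((\g.(\h.(((\f.(\g.(\h.(f (g h))))) h) (g h)))) (\d.(\e.((d e) e)))) ((\b.(\c.b)) (\d.(\e.((d e) e)))))
Step 3: ((\h.(((\f.(\g.(\h.(f (g h))))) h) ((\d.(\e.((d e) e))) h))) ((\b.(\c.b)) (\d.(\e.((d e) e)))))
Step 4: (((\f.(\g.(\h.(f (g h))))) ((\b.(\c.b)) (\d.(\e.((d e) e))))) ((\d.(\e.((d e) e))) ((\b.(\c.b)) (\d.(\e.((d e) e))))))
Step 5: ((\g.(\h.(((\b.(\c.b)) (\d.(\e.((d e) e)))) (g h)))) ((\d.(\e.((d e) e))) ((\b.(\c.b)) (\d.(\e.((d e) e))))))
Step 6: (\h.(((\b.(\c.b)) (\d.(\e.((d e) e)))) (((\d.(\e.((d e) e))) ((\b.(\c.b)) (\d.(\e.((d e) e))))) h)))
Step 7: (\h.((\c.(\d.(\e.((d e) e)))) (((\d.(\e.((d e) e))) ((\b.(\c.b)) (\d.(\e.((d e) e))))) h)))
Step 8: (\h.(\d.(\e.((d e) e))))

Answer: (\h.(\d.(\e.((d e) e))))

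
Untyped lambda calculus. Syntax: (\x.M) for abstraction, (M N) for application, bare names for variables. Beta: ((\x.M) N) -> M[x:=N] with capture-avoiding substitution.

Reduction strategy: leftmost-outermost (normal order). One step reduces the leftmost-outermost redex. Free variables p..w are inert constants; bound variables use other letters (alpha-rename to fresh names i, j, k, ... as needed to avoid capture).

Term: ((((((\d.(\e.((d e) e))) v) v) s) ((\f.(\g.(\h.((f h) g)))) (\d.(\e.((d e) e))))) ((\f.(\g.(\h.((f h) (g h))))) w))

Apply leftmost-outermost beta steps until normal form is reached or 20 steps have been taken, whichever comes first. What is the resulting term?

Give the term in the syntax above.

Answer: (((((v v) v) s) (\g.(\h.((h g) g)))) (\g.(\h.((w h) (g h)))))

Derivation:
Step 0: ((((((\d.(\e.((d e) e))) v) v) s) ((\f.(\g.(\h.((f h) g)))) (\d.(\e.((d e) e))))) ((\f.(\g.(\h.((f h) (g h))))) w))
Step 1: (((((\e.((v e) e)) v) s) ((\f.(\g.(\h.((f h) g)))) (\d.(\e.((d e) e))))) ((\f.(\g.(\h.((f h) (g h))))) w))
Step 2: (((((v v) v) s) ((\f.(\g.(\h.((f h) g)))) (\d.(\e.((d e) e))))) ((\f.(\g.(\h.((f h) (g h))))) w))
Step 3: (((((v v) v) s) (\g.(\h.(((\d.(\e.((d e) e))) h) g)))) ((\f.(\g.(\h.((f h) (g h))))) w))
Step 4: (((((v v) v) s) (\g.(\h.((\e.((h e) e)) g)))) ((\f.(\g.(\h.((f h) (g h))))) w))
Step 5: (((((v v) v) s) (\g.(\h.((h g) g)))) ((\f.(\g.(\h.((f h) (g h))))) w))
Step 6: (((((v v) v) s) (\g.(\h.((h g) g)))) (\g.(\h.((w h) (g h)))))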